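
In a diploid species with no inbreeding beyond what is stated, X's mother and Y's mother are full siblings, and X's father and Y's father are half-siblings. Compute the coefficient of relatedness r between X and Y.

Independent pedigree routes through distinct common ancestors add.
X and Y are related in two ways: first cousins through their mothers (r = 1/8) and half first cousins through their fathers (r = 1/16).
r = 1/8 + 1/16 = 3/16 = 0.1875.

0.1875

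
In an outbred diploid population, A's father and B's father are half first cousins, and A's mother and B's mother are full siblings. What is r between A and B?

0.140625

With two independent routes of shared ancestry, r is the sum of the two contributions.
A and B are related in two ways: half second cousins through their fathers (r = 1/64) and first cousins through their mothers (r = 1/8).
r = 1/64 + 1/8 = 9/64 = 0.140625.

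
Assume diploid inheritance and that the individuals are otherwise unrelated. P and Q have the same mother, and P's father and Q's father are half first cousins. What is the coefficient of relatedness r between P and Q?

With two independent routes of shared ancestry, r is the sum of the two contributions.
P and Q are related in two ways: half-sibs through their shared mother (r = 1/4) and half second cousins through their fathers (r = 1/64).
r = 1/4 + 1/64 = 0.265625.

0.265625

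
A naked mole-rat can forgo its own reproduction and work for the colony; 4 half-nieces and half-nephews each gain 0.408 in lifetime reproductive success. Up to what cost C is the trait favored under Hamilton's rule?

0.204

r to a half-niece or half-nephew = 0.125 (half-aunt/uncle↔niece/nephew: one path of length 3: r = (1/2)^3 = 1/8).
Hamilton's rule: n·r·B > C, so the trait is favored while C < n·r·B = 4·0.125·0.408 = 0.204.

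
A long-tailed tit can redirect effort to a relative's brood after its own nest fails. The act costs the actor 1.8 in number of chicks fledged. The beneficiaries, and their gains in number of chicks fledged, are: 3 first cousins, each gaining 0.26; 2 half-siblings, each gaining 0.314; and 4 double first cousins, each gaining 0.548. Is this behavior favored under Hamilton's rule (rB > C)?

Hamilton's rule: the trait is favored when the sum of r·B over every recipient exceeds the actor's cost C.
r to a first cousin = 1/8 (first cousins share one grandparent pair — two paths of length 4: r = 2·(1/2)^4 = 1/8).
r to a half-sibling = 1/4 (half-sibs share one parent — one path of length 2: r = (1/2)^2 = 1/4).
r to a double first cousin = 0.25 (double first cousins share both grandparent pairs — four paths of length 4: r = 4·(1/2)^4 = 1/4).
Summing one r·B term per recipient: 3·0.125·0.26 + 2·0.25·0.314 + 4·0.25·0.548 = 0.8025.
0.8025 < 1.8: the indirect benefit is less than the cost.

No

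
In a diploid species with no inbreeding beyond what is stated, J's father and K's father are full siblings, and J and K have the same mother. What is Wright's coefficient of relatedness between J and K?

0.375

Wright's path rule: contributions from independent ancestry routes add.
J and K are related in two ways: first cousins through their fathers (r = 1/8) and half-sibs through their shared mother (r = 1/4).
r = 1/8 + 1/4 = 0.375.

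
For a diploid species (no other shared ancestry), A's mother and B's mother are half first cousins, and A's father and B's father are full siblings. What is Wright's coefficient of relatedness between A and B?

0.140625

Wright's path rule: contributions from independent ancestry routes add.
A and B are related in two ways: half second cousins through their mothers (r = 1/64) and first cousins through their fathers (r = 1/8).
r = 1/64 + 1/8 = 0.140625.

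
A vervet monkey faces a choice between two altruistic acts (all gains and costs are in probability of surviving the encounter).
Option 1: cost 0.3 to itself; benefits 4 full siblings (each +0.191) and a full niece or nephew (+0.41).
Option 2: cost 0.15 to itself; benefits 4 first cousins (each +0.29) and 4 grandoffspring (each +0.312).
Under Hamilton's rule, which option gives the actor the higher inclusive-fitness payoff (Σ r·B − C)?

Option 2

Option 1: r to a full sibling = 0.5.
Option 1: r to a full niece or nephew = 0.25.
Option 1: Σ r·B − C = (4·0.5·0.191 + 1·0.25·0.41) − 0.3 = 0.1845.
Option 2: r to a first cousin = 0.125.
Option 2: r to a grandoffspring = 0.25.
Option 2: Σ r·B − C = (4·0.125·0.29 + 4·0.25·0.312) − 0.15 = 0.307.
Option 2 has the higher net inclusive-fitness payoff.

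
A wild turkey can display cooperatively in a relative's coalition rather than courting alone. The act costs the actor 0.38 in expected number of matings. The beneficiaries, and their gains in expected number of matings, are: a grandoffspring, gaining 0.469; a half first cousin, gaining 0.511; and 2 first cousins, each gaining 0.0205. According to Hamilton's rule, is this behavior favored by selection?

Hamilton's rule: the trait is favored when the sum of r·B over every recipient exceeds the actor's cost C.
r to a grandoffspring = 1/4 (two parent–offspring links: r = (1/2)^2 = 1/4).
r to a half first cousin = 1/16 (half first cousins share one grandparent — one path of length 4: r = (1/2)^4 = 1/16).
r to a first cousin = 1/8 (first cousins share one grandparent pair — two paths of length 4: r = 2·(1/2)^4 = 1/8).
Summing one r·B term per recipient: 1·0.25·0.469 + 1·0.0625·0.511 + 2·0.125·0.0205 = 0.1543125.
0.1543125 < 0.38: the indirect benefit is less than the cost.

No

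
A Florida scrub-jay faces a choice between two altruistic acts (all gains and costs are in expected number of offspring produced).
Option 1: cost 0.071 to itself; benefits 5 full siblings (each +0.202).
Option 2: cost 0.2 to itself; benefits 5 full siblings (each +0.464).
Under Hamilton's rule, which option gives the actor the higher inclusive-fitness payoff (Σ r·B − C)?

Option 2

Option 1: r to a full sibling = 0.5.
Option 1: Σ r·B − C = (5·0.5·0.202) − 0.071 = 0.434.
Option 2: r to a full sibling = 0.5.
Option 2: Σ r·B − C = (5·0.5·0.464) − 0.2 = 0.96.
Option 2 has the higher net inclusive-fitness payoff.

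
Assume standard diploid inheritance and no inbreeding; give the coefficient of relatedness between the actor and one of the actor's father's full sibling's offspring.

Each parent–offspring link contributes a factor of 1/2, and independent paths through distinct common ancestors add.
First cousins share one grandparent pair — two paths of length 4: r = 2·(1/2)^4 = 1/8.

0.125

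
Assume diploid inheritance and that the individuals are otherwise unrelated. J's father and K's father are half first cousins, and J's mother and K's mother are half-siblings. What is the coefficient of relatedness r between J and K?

0.078125

Independent pedigree routes through distinct common ancestors add.
J and K are related in two ways: half second cousins through their fathers (r = 1/64) and half first cousins through their mothers (r = 1/16).
r = 1/64 + 1/16 = 0.078125.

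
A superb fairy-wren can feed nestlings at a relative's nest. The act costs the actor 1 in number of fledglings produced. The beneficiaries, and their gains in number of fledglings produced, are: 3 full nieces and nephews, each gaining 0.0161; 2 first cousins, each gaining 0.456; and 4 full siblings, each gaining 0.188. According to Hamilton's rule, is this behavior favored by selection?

Hamilton's rule: the trait is favored when the sum of r·B over every recipient exceeds the actor's cost C.
r to a full niece or nephew = 1/4 (full aunt/uncle↔niece/nephew: two paths of length 3 through the shared grandparent pair: r = 2·(1/2)^3 = 1/4).
r to a first cousin = 1/8 (first cousins share one grandparent pair — two paths of length 4: r = 2·(1/2)^4 = 1/8).
r to a full sibling = 1/2 (full sibs share both parents — two paths of length 2: r = 2·(1/2)^2 = 1/2).
Summing one r·B term per recipient: 3·0.25·0.0161 + 2·0.125·0.456 + 4·0.5·0.188 = 0.502075.
0.502075 < 1: the indirect benefit is less than the cost.

No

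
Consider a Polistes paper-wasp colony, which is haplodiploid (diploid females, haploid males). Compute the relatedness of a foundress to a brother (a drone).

0.25

Her haploid brother carries none of their father's genes and a random half of their mother's genome; that half matches the maternal half of her own genome with probability 1/2: r = 1/2 · 1/2 = 1/4.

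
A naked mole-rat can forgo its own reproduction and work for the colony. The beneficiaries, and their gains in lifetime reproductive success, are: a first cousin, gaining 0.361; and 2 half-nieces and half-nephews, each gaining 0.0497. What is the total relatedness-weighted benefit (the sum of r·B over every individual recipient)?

r to a first cousin = 0.125 (first cousins share one grandparent pair — two paths of length 4: r = 2·(1/2)^4 = 1/8).
r to a half-niece or half-nephew = 0.125 (half-aunt/uncle↔niece/nephew: one path of length 3: r = (1/2)^3 = 1/8).
Summing one r·B term per recipient: 1·0.125·0.361 + 2·0.125·0.0497 = 0.05755.

0.05755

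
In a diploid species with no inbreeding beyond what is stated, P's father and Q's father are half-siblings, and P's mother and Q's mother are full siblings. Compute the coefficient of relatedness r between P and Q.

0.1875

Independent pedigree routes through distinct common ancestors add.
P and Q are related in two ways: half first cousins through their fathers (r = 1/16) and first cousins through their mothers (r = 1/8).
r = 1/16 + 1/8 = 3/16 = 0.1875.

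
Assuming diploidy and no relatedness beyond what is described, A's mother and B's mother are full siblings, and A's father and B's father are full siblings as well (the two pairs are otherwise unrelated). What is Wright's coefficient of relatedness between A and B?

Independent pedigree routes through distinct common ancestors add.
A and B are related in two ways: first cousins through their mothers (r = 1/8) and first cousins through their fathers (r = 1/8) — i.e. double first cousins.
r = 1/8 + 1/8 = 1/4 = 0.25.

0.25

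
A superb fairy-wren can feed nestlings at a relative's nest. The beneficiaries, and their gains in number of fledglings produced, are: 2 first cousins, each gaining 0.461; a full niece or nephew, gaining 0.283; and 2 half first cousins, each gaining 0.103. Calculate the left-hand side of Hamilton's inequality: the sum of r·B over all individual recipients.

0.198875

r to a first cousin = 1/8 (first cousins share one grandparent pair — two paths of length 4: r = 2·(1/2)^4 = 1/8).
r to a full niece or nephew = 1/4 (full aunt/uncle↔niece/nephew: two paths of length 3 through the shared grandparent pair: r = 2·(1/2)^3 = 1/4).
r to a half first cousin = 1/16 (half first cousins share one grandparent — one path of length 4: r = (1/2)^4 = 1/16).
Summing one r·B term per recipient: 2·0.125·0.461 + 1·0.25·0.283 + 2·0.0625·0.103 = 0.198875.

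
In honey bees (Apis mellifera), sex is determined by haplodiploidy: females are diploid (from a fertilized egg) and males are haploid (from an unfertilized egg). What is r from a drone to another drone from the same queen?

0.5

Haploid brothers each carry a random half of the queen's diploid genome, so on average they share half: r = 1/2.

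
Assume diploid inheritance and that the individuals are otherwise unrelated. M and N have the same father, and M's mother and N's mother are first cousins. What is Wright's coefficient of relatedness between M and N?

Relatedness sums over independent paths through distinct common ancestors.
M and N are related in two ways: half-sibs through their shared father (r = 1/4) and second cousins through their mothers (r = 1/32).
r = 1/4 + 1/32 = 0.28125.

0.28125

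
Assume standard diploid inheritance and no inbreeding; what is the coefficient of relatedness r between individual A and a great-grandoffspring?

0.125

Three parent–offspring links: r = (1/2)^3 = 1/8.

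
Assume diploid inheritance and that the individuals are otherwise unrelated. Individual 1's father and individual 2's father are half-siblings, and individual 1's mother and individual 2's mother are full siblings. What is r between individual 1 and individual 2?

With two independent routes of shared ancestry, r is the sum of the two contributions.
Individual 1 and individual 2 are related in two ways: half first cousins through their fathers (r = 1/16) and first cousins through their mothers (r = 1/8).
r = 1/16 + 1/8 = 3/16 = 0.1875.

0.1875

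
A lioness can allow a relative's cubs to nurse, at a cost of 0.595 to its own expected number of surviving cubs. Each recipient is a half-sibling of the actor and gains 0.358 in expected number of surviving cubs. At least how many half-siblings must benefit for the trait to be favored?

7

r to a half-sibling = 0.25 (half-sibs share one parent — one path of length 2: r = (1/2)^2 = 1/4).
Hamilton's rule: n·r·B > C  ⇒  n > C/(r·B) = 0.595/(0.25·0.358) = 6.648.
The smallest integer exceeding 6.648 is 7.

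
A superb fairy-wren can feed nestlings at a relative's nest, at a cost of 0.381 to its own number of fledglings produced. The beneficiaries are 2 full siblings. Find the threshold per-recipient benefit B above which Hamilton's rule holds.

r to a full sibling = 0.5 (full sibs share both parents — two paths of length 2: r = 2·(1/2)^2 = 1/2).
Hamilton's rule with n recipients of equal r: n·r·B > C, so B > C/(n·r) = 0.381/(2·0.5) = 0.381.

0.381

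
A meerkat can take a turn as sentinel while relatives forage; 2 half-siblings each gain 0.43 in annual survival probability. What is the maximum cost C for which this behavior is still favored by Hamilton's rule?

0.215

r to a half-sibling = 0.25 (half-sibs share one parent — one path of length 2: r = (1/2)^2 = 1/4).
Hamilton's rule: n·r·B > C, so the trait is favored while C < n·r·B = 2·0.25·0.43 = 0.215.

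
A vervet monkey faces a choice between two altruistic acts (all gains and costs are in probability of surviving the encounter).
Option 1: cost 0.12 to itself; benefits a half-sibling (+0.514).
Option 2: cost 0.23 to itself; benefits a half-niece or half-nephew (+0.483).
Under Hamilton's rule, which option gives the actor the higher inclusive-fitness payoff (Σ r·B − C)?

Option 1: r to a half-sibling = 0.25.
Option 1: Σ r·B − C = (1·0.25·0.514) − 0.12 = 0.0085.
Option 2: r to a half-niece or half-nephew = 0.125.
Option 2: Σ r·B − C = (1·0.125·0.483) − 0.23 = -0.169625.
Option 1 has the higher net inclusive-fitness payoff.

Option 1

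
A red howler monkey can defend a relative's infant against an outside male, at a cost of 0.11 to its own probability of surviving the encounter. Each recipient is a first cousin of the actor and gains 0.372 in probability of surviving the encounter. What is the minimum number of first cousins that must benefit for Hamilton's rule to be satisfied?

r to a first cousin = 0.125 (first cousins share one grandparent pair — two paths of length 4: r = 2·(1/2)^4 = 1/8).
Hamilton's rule: n·r·B > C  ⇒  n > C/(r·B) = 0.11/(0.125·0.372) = 2.366.
The smallest integer exceeding 2.366 is 3.

3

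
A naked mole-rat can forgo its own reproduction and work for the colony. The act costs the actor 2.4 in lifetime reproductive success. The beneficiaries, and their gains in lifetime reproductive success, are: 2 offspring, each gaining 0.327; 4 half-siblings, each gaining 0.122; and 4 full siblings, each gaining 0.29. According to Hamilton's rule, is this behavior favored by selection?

Hamilton's rule: the trait is favored when the sum of r·B over every recipient exceeds the actor's cost C.
r to an offspring = 1/2 (one parent–offspring link: r = (1/2)^1 = 1/2).
r to a half-sibling = 1/4 (half-sibs share one parent — one path of length 2: r = (1/2)^2 = 1/4).
r to a full sibling = 0.5 (full sibs share both parents — two paths of length 2: r = 2·(1/2)^2 = 1/2).
Summing one r·B term per recipient: 2·0.5·0.327 + 4·0.25·0.122 + 4·0.5·0.29 = 1.029.
1.029 < 2.4: the indirect benefit is less than the cost.

No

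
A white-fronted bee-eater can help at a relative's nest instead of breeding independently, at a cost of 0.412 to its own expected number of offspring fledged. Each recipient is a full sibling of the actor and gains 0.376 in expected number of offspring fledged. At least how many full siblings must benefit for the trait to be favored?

3

r to a full sibling = 1/2 (full sibs share both parents — two paths of length 2: r = 2·(1/2)^2 = 1/2).
Hamilton's rule: n·r·B > C  ⇒  n > C/(r·B) = 0.412/(0.5·0.376) = 2.191.
The smallest integer exceeding 2.191 is 3.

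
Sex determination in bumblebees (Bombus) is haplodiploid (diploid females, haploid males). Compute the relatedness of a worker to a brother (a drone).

0.25

Her haploid brother carries none of their father's genes and a random half of their mother's genome; that half matches the maternal half of her own genome with probability 1/2: r = 1/2 · 1/2 = 1/4.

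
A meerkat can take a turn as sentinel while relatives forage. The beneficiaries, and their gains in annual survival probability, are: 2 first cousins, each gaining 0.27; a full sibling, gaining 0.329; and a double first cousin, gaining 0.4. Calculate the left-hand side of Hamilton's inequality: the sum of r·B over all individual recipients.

0.332

r to a first cousin = 0.125 (first cousins share one grandparent pair — two paths of length 4: r = 2·(1/2)^4 = 1/8).
r to a full sibling = 0.5 (full sibs share both parents — two paths of length 2: r = 2·(1/2)^2 = 1/2).
r to a double first cousin = 0.25 (double first cousins share both grandparent pairs — four paths of length 4: r = 4·(1/2)^4 = 1/4).
Summing one r·B term per recipient: 2·0.125·0.27 + 1·0.5·0.329 + 1·0.25·0.4 = 0.332.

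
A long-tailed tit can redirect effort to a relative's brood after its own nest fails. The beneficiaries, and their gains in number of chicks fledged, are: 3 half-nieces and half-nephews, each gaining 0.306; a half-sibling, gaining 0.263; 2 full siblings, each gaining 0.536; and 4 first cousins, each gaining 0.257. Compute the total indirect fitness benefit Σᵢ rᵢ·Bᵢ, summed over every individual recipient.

r to a half-niece or half-nephew = 1/8 (half-aunt/uncle↔niece/nephew: one path of length 3: r = (1/2)^3 = 1/8).
r to a half-sibling = 0.25 (half-sibs share one parent — one path of length 2: r = (1/2)^2 = 1/4).
r to a full sibling = 1/2 (full sibs share both parents — two paths of length 2: r = 2·(1/2)^2 = 1/2).
r to a first cousin = 0.125 (first cousins share one grandparent pair — two paths of length 4: r = 2·(1/2)^4 = 1/8).
Summing one r·B term per recipient: 3·0.125·0.306 + 1·0.25·0.263 + 2·0.5·0.536 + 4·0.125·0.257 = 0.845.

0.845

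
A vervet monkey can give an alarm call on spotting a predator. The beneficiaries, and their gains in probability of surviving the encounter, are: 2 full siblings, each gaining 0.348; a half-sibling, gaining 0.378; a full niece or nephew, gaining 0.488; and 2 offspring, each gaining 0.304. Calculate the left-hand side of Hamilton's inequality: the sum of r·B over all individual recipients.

r to a full sibling = 0.5 (full sibs share both parents — two paths of length 2: r = 2·(1/2)^2 = 1/2).
r to a half-sibling = 1/4 (half-sibs share one parent — one path of length 2: r = (1/2)^2 = 1/4).
r to a full niece or nephew = 0.25 (full aunt/uncle↔niece/nephew: two paths of length 3 through the shared grandparent pair: r = 2·(1/2)^3 = 1/4).
r to an offspring = 1/2 (one parent–offspring link: r = (1/2)^1 = 1/2).
Summing one r·B term per recipient: 2·0.5·0.348 + 1·0.25·0.378 + 1·0.25·0.488 + 2·0.5·0.304 = 0.8685.

0.8685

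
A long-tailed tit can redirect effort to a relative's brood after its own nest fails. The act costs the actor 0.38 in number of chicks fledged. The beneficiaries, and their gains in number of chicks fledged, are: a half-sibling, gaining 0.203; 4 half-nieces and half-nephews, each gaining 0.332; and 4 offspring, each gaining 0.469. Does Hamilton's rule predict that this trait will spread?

Hamilton's rule: the trait is favored when the sum of r·B over every recipient exceeds the actor's cost C.
r to a half-sibling = 1/4 (half-sibs share one parent — one path of length 2: r = (1/2)^2 = 1/4).
r to a half-niece or half-nephew = 1/8 (half-aunt/uncle↔niece/nephew: one path of length 3: r = (1/2)^3 = 1/8).
r to an offspring = 1/2 (one parent–offspring link: r = (1/2)^1 = 1/2).
Summing one r·B term per recipient: 1·0.25·0.203 + 4·0.125·0.332 + 4·0.5·0.469 = 1.15475.
1.15475 > 0.38: the indirect benefit exceeds the cost.

Yes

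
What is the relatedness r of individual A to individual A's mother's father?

Each parent–offspring link contributes a factor of 1/2, and independent paths through distinct common ancestors add.
Two parent–offspring links: r = (1/2)^2 = 1/4.

0.25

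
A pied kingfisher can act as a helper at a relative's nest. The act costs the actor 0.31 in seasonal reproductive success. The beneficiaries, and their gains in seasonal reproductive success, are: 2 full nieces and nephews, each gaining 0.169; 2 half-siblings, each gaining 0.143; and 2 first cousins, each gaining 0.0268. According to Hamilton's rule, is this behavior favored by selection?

No

Hamilton's rule: the trait is favored when the sum of r·B over every recipient exceeds the actor's cost C.
r to a full niece or nephew = 1/4 (full aunt/uncle↔niece/nephew: two paths of length 3 through the shared grandparent pair: r = 2·(1/2)^3 = 1/4).
r to a half-sibling = 1/4 (half-sibs share one parent — one path of length 2: r = (1/2)^2 = 1/4).
r to a first cousin = 0.125 (first cousins share one grandparent pair — two paths of length 4: r = 2·(1/2)^4 = 1/8).
Summing one r·B term per recipient: 2·0.25·0.169 + 2·0.25·0.143 + 2·0.125·0.0268 = 0.1627.
0.1627 < 0.31: the indirect benefit is less than the cost.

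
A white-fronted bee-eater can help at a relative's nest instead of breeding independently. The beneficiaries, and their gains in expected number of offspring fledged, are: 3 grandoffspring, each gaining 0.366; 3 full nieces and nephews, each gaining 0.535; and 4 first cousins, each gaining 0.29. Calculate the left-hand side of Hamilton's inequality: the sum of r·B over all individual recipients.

r to a grandoffspring = 1/4 (two parent–offspring links: r = (1/2)^2 = 1/4).
r to a full niece or nephew = 1/4 (full aunt/uncle↔niece/nephew: two paths of length 3 through the shared grandparent pair: r = 2·(1/2)^3 = 1/4).
r to a first cousin = 1/8 (first cousins share one grandparent pair — two paths of length 4: r = 2·(1/2)^4 = 1/8).
Summing one r·B term per recipient: 3·0.25·0.366 + 3·0.25·0.535 + 4·0.125·0.29 = 0.82075.

0.82075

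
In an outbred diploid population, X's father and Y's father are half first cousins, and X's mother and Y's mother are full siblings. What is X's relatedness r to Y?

0.140625

Relatedness sums over independent paths through distinct common ancestors.
X and Y are related in two ways: half second cousins through their fathers (r = 1/64) and first cousins through their mothers (r = 1/8).
r = 1/64 + 1/8 = 9/64 = 0.140625.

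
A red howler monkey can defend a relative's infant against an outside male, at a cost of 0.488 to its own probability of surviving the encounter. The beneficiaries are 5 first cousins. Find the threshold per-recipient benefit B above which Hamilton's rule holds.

0.7808

r to a first cousin = 0.125 (first cousins share one grandparent pair — two paths of length 4: r = 2·(1/2)^4 = 1/8).
Hamilton's rule with n recipients of equal r: n·r·B > C, so B > C/(n·r) = 0.488/(5·0.125) = 0.7808.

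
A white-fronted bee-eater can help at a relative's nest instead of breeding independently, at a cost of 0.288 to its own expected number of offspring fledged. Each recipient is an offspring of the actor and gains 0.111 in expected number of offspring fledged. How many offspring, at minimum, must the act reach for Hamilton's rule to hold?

6

r to an offspring = 0.5 (one parent–offspring link: r = (1/2)^1 = 1/2).
Hamilton's rule: n·r·B > C  ⇒  n > C/(r·B) = 0.288/(0.5·0.111) = 5.189.
The smallest integer exceeding 5.189 is 6.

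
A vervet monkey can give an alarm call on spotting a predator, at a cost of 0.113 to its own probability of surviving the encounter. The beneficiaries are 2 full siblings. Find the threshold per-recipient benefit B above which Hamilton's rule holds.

0.113

r to a full sibling = 0.5 (full sibs share both parents — two paths of length 2: r = 2·(1/2)^2 = 1/2).
Hamilton's rule with n recipients of equal r: n·r·B > C, so B > C/(n·r) = 0.113/(2·0.5) = 0.113.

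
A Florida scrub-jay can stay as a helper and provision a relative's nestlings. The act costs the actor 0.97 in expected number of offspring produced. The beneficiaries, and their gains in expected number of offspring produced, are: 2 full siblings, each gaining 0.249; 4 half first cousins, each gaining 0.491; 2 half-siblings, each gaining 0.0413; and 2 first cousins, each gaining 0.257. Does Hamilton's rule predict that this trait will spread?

No

Hamilton's rule: the trait is favored when the sum of r·B over every recipient exceeds the actor's cost C.
r to a full sibling = 0.5 (full sibs share both parents — two paths of length 2: r = 2·(1/2)^2 = 1/2).
r to a half first cousin = 0.0625 (half first cousins share one grandparent — one path of length 4: r = (1/2)^4 = 1/16).
r to a half-sibling = 1/4 (half-sibs share one parent — one path of length 2: r = (1/2)^2 = 1/4).
r to a first cousin = 0.125 (first cousins share one grandparent pair — two paths of length 4: r = 2·(1/2)^4 = 1/8).
Summing one r·B term per recipient: 2·0.5·0.249 + 4·0.0625·0.491 + 2·0.25·0.0413 + 2·0.125·0.257 = 0.45665.
0.45665 < 0.97: the indirect benefit is less than the cost.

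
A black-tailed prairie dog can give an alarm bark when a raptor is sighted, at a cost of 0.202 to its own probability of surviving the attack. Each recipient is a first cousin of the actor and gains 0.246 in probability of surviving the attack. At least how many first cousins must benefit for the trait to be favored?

r to a first cousin = 0.125 (first cousins share one grandparent pair — two paths of length 4: r = 2·(1/2)^4 = 1/8).
Hamilton's rule: n·r·B > C  ⇒  n > C/(r·B) = 0.202/(0.125·0.246) = 6.569.
The smallest integer exceeding 6.569 is 7.

7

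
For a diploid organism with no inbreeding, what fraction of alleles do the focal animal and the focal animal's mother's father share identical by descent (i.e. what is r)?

0.25

Each parent–offspring link contributes a factor of 1/2, and independent paths through distinct common ancestors add.
Two parent–offspring links: r = (1/2)^2 = 1/4.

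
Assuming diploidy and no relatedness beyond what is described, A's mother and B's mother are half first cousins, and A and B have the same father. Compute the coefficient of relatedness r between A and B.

0.265625

Wright's path rule: contributions from independent ancestry routes add.
A and B are related in two ways: half second cousins through their mothers (r = 1/64) and half-sibs through their shared father (r = 1/4).
r = 1/64 + 1/4 = 17/64 = 0.265625.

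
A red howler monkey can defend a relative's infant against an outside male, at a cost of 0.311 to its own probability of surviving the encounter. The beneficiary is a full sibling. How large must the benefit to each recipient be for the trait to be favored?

r to a full sibling = 0.5 (full sibs share both parents — two paths of length 2: r = 2·(1/2)^2 = 1/2).
Hamilton's rule with n recipients of equal r: n·r·B > C, so B > C/(n·r) = 0.311/(1·0.5) = 0.622.

0.622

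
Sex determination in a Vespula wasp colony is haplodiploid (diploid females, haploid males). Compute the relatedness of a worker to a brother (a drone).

Her haploid brother carries none of their father's genes and a random half of their mother's genome; that half matches the maternal half of her own genome with probability 1/2: r = 1/2 · 1/2 = 1/4.

0.25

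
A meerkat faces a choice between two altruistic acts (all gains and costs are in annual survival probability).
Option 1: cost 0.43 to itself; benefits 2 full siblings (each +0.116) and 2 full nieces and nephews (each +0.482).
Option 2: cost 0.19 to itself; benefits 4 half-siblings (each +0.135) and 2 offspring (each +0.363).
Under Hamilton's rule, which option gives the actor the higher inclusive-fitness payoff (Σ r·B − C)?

Option 2

Option 1: r to a full sibling = 0.5.
Option 1: r to a full niece or nephew = 0.25.
Option 1: Σ r·B − C = (2·0.5·0.116 + 2·0.25·0.482) − 0.43 = -0.073.
Option 2: r to a half-sibling = 0.25.
Option 2: r to an offspring = 0.5.
Option 2: Σ r·B − C = (4·0.25·0.135 + 2·0.5·0.363) − 0.19 = 0.308.
Option 2 has the higher net inclusive-fitness payoff.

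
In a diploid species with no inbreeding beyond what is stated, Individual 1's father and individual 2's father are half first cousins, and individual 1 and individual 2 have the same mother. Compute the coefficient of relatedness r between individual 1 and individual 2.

Wright's path rule: contributions from independent ancestry routes add.
Individual 1 and individual 2 are related in two ways: half second cousins through their fathers (r = 1/64) and half-sibs through their shared mother (r = 1/4).
r = 1/64 + 1/4 = 17/64 = 0.265625.

0.265625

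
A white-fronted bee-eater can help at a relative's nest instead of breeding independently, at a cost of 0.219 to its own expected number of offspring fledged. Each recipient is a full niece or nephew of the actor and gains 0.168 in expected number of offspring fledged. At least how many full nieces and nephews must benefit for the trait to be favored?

r to a full niece or nephew = 1/4 (full aunt/uncle↔niece/nephew: two paths of length 3 through the shared grandparent pair: r = 2·(1/2)^3 = 1/4).
Hamilton's rule: n·r·B > C  ⇒  n > C/(r·B) = 0.219/(0.25·0.168) = 5.214.
The smallest integer exceeding 5.214 is 6.

6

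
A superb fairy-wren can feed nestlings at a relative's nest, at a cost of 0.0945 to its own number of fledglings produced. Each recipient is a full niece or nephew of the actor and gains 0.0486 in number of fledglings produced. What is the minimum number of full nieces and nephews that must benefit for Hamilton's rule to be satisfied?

r to a full niece or nephew = 1/4 (full aunt/uncle↔niece/nephew: two paths of length 3 through the shared grandparent pair: r = 2·(1/2)^3 = 1/4).
Hamilton's rule: n·r·B > C  ⇒  n > C/(r·B) = 0.0945/(0.25·0.0486) = 7.778.
The smallest integer exceeding 7.778 is 8.

8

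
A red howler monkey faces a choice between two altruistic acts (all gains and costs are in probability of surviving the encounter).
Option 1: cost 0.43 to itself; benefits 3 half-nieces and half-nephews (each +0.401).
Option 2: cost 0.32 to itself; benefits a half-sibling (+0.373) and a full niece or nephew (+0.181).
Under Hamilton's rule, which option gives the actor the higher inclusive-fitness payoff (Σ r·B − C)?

Option 2

Option 1: r to a half-niece or half-nephew = 0.125.
Option 1: Σ r·B − C = (3·0.125·0.401) − 0.43 = -0.279625.
Option 2: r to a half-sibling = 0.25.
Option 2: r to a full niece or nephew = 0.25.
Option 2: Σ r·B − C = (1·0.25·0.373 + 1·0.25·0.181) − 0.32 = -0.1815.
Option 2 has the higher net inclusive-fitness payoff.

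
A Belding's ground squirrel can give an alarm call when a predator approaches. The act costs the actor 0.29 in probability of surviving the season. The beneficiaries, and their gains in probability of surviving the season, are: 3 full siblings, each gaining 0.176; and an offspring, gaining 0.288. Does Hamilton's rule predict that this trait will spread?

Hamilton's rule: the trait is favored when the sum of r·B over every recipient exceeds the actor's cost C.
r to a full sibling = 0.5 (full sibs share both parents — two paths of length 2: r = 2·(1/2)^2 = 1/2).
r to an offspring = 0.5 (one parent–offspring link: r = (1/2)^1 = 1/2).
Summing one r·B term per recipient: 3·0.5·0.176 + 1·0.5·0.288 = 0.408.
0.408 > 0.29: the indirect benefit exceeds the cost.

Yes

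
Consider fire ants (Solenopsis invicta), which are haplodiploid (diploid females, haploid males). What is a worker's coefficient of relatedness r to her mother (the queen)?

0.5

One meiotic link between diploid queen and diploid daughter: r = 1/2.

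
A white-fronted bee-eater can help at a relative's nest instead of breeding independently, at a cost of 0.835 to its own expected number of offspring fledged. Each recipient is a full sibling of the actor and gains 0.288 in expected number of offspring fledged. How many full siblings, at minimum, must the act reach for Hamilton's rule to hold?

r to a full sibling = 1/2 (full sibs share both parents — two paths of length 2: r = 2·(1/2)^2 = 1/2).
Hamilton's rule: n·r·B > C  ⇒  n > C/(r·B) = 0.835/(0.5·0.288) = 5.799.
The smallest integer exceeding 5.799 is 6.

6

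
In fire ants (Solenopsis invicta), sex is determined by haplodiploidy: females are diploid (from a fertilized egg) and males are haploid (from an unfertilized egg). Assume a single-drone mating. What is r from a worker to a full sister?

Haplodiploid full sisters inherit their father's entire haploid genome identically (contributing 1/2) and on average half of their mother's contribution (1/2 · 1/2 = 1/4); r = 1/2 + 1/4 = 3/4.

0.75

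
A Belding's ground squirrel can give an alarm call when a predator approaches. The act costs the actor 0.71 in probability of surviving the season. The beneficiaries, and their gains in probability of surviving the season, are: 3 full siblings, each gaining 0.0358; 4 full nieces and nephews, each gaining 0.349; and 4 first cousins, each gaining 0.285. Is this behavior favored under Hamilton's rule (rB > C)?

No

Hamilton's rule: the trait is favored when the sum of r·B over every recipient exceeds the actor's cost C.
r to a full sibling = 1/2 (full sibs share both parents — two paths of length 2: r = 2·(1/2)^2 = 1/2).
r to a full niece or nephew = 0.25 (full aunt/uncle↔niece/nephew: two paths of length 3 through the shared grandparent pair: r = 2·(1/2)^3 = 1/4).
r to a first cousin = 1/8 (first cousins share one grandparent pair — two paths of length 4: r = 2·(1/2)^4 = 1/8).
Summing one r·B term per recipient: 3·0.5·0.0358 + 4·0.25·0.349 + 4·0.125·0.285 = 0.5452.
0.5452 < 0.71: the indirect benefit is less than the cost.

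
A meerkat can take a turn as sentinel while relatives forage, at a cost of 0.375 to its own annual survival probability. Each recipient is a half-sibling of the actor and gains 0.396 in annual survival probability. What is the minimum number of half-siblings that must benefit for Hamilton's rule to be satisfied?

4

r to a half-sibling = 0.25 (half-sibs share one parent — one path of length 2: r = (1/2)^2 = 1/4).
Hamilton's rule: n·r·B > C  ⇒  n > C/(r·B) = 0.375/(0.25·0.396) = 3.788.
The smallest integer exceeding 3.788 is 4.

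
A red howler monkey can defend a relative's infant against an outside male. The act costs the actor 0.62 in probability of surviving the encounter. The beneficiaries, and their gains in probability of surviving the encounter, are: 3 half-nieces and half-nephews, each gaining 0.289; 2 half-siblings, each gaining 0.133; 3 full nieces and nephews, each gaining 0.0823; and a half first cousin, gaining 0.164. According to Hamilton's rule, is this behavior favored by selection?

No

Hamilton's rule: the trait is favored when the sum of r·B over every recipient exceeds the actor's cost C.
r to a half-niece or half-nephew = 1/8 (half-aunt/uncle↔niece/nephew: one path of length 3: r = (1/2)^3 = 1/8).
r to a half-sibling = 1/4 (half-sibs share one parent — one path of length 2: r = (1/2)^2 = 1/4).
r to a full niece or nephew = 1/4 (full aunt/uncle↔niece/nephew: two paths of length 3 through the shared grandparent pair: r = 2·(1/2)^3 = 1/4).
r to a half first cousin = 0.0625 (half first cousins share one grandparent — one path of length 4: r = (1/2)^4 = 1/16).
Summing one r·B term per recipient: 3·0.125·0.289 + 2·0.25·0.133 + 3·0.25·0.0823 + 1·0.0625·0.164 = 0.24685.
0.24685 < 0.62: the indirect benefit is less than the cost.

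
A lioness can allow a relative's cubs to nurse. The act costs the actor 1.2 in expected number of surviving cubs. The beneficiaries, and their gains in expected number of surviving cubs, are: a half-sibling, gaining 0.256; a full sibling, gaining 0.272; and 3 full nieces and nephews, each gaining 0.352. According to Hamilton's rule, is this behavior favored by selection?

Hamilton's rule: the trait is favored when the sum of r·B over every recipient exceeds the actor's cost C.
r to a half-sibling = 0.25 (half-sibs share one parent — one path of length 2: r = (1/2)^2 = 1/4).
r to a full sibling = 1/2 (full sibs share both parents — two paths of length 2: r = 2·(1/2)^2 = 1/2).
r to a full niece or nephew = 0.25 (full aunt/uncle↔niece/nephew: two paths of length 3 through the shared grandparent pair: r = 2·(1/2)^3 = 1/4).
Summing one r·B term per recipient: 1·0.25·0.256 + 1·0.5·0.272 + 3·0.25·0.352 = 0.464.
0.464 < 1.2: the indirect benefit is less than the cost.

No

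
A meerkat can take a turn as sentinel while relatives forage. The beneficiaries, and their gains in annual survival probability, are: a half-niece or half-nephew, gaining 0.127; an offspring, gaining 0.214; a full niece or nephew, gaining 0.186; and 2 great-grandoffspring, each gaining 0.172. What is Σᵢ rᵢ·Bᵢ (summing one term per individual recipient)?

0.212375

r to a half-niece or half-nephew = 0.125 (half-aunt/uncle↔niece/nephew: one path of length 3: r = (1/2)^3 = 1/8).
r to an offspring = 0.5 (one parent–offspring link: r = (1/2)^1 = 1/2).
r to a full niece or nephew = 0.25 (full aunt/uncle↔niece/nephew: two paths of length 3 through the shared grandparent pair: r = 2·(1/2)^3 = 1/4).
r to a great-grandoffspring = 1/8 (three parent–offspring links: r = (1/2)^3 = 1/8).
Summing one r·B term per recipient: 1·0.125·0.127 + 1·0.5·0.214 + 1·0.25·0.186 + 2·0.125·0.172 = 0.212375.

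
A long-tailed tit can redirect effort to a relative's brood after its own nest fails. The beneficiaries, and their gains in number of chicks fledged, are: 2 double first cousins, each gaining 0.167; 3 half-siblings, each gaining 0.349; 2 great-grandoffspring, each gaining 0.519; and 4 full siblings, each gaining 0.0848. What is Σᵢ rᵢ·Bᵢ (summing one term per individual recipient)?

0.6446

r to a double first cousin = 1/4 (double first cousins share both grandparent pairs — four paths of length 4: r = 4·(1/2)^4 = 1/4).
r to a half-sibling = 1/4 (half-sibs share one parent — one path of length 2: r = (1/2)^2 = 1/4).
r to a great-grandoffspring = 0.125 (three parent–offspring links: r = (1/2)^3 = 1/8).
r to a full sibling = 1/2 (full sibs share both parents — two paths of length 2: r = 2·(1/2)^2 = 1/2).
Summing one r·B term per recipient: 2·0.25·0.167 + 3·0.25·0.349 + 2·0.125·0.519 + 4·0.5·0.0848 = 0.6446.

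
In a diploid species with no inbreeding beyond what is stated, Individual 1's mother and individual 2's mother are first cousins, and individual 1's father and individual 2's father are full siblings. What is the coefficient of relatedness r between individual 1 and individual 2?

0.15625

Relatedness sums over independent paths through distinct common ancestors.
Individual 1 and individual 2 are related in two ways: second cousins through their mothers (r = 1/32) and first cousins through their fathers (r = 1/8).
r = 1/32 + 1/8 = 0.15625.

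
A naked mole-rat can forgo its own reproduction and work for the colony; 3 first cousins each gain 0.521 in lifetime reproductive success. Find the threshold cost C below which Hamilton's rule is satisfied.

0.195375

r to a first cousin = 1/8 (first cousins share one grandparent pair — two paths of length 4: r = 2·(1/2)^4 = 1/8).
Hamilton's rule: n·r·B > C, so the trait is favored while C < n·r·B = 3·0.125·0.521 = 0.195375.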